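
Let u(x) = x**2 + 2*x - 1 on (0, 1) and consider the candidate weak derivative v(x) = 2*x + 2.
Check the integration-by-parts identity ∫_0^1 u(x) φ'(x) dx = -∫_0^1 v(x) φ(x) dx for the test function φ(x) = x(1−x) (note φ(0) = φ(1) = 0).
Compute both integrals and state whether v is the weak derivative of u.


LHS = -1/2, RHS = -1/2. Yes, v = u' weakly.

u(x) = x**2 + 2*x - 1, classical derivative u'(x) = 2*x + 2.
φ(x) = x(1−x), so φ'(x) = 1 - 2*x.
Note φ(0) = φ(1) = 0, so the boundary term u·φ vanishes.
LHS = ∫_0^1 u(x) φ'(x) dx = ∫_0^1 (-2*x^3 - 3*x^2 + 4*x - 1) dx. Term by term:
  ∫_0^1 -2*x^3 dx = -1/2;  ∫_0^1 -3*x^2 dx = -1;  ∫_0^1 4*x dx = 2;
  ∫_0^1 -1 dx = -1.
Sum: -1/2 − 1 + 2 − 1 = -1/2.
So LHS = -1/2.
∫_0^1 v(x) φ(x) dx = ∫_0^1 (-2*x^3 + 2*x) dx. Term by term:
  ∫_0^1 -2*x^3 dx = -1/2;  ∫_0^1 2*x dx = 1.
Sum: -1/2 + 1 = 1/2.
So RHS = -∫_0^1 v(x) φ(x) dx = -1/2.
LHS = RHS, so the identity holds for this test φ.
Moreover u is smooth here and v(x) = u'(x) = 2*x + 2 pointwise, so the identity holds for every test function. Hence v is the weak derivative of u.


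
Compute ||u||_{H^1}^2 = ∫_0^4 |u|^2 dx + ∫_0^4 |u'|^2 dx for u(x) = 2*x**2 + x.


||u||_{H^1}^2 = 22588/15

The H^1 norm (squared) on an interval (0, L) is
  ||u||_{H^1}^2 = ∫_0^L u(x)^2 dx + ∫_0^L u'(x)^2 dx.
Compute u'(x) = 4*x + 1.
Then u(x)^2 = 4*x**4 + 4*x**3 + x**2 and u'(x)^2 = 16*x**2 + 8*x + 1.
Integrate each monomial from 0 to 4 using ∫_0^4 c·x^n dx = c·4^(n+1)/(n+1):
  ∫_0^4 u(x)^2 dx = ∫_0^4 (4*x^4 + 4*x^3 + x^2) dx. Term by term:
    ∫_0^4 4*x^4 dx = 4096/5;  ∫_0^4 4*x^3 dx = 256;  ∫_0^4 x^2 dx = 64/3.
  Sum: 4096/5 + 256 + 64/3 = 16448/15.
  ∫_0^4 u'(x)^2 dx = ∫_0^4 (16*x^2 + 8*x + 1) dx. Term by term:
    ∫_0^4 16*x^2 dx = 1024/3;  ∫_0^4 8*x dx = 64;  ∫_0^4 1 dx = 4.
  Sum: 1024/3 + 64 + 4 = 1228/3.
Adding: ||u||_{H^1}^2 = 16448/15 + 1228/3 = 22588/15.


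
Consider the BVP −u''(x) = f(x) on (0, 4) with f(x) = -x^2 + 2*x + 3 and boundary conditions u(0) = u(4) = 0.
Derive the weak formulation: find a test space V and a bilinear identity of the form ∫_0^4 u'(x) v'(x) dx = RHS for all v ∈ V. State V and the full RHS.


V = H^1_0(0, 4) (so v(0) = v(4) = 0); weak form: ∫_0^4 u'v' dx = ∫_0^4 (-x^2 + 2*x + 3) v dx for all v ∈ V.

Multiply both sides by a test function v and integrate from 0 to 4:
  ∫_0^4 −u''(x) v(x) dx = ∫_0^4 f(x) v(x) dx.
Integrate the LHS by parts once:
  ∫_0^4 −u'' v dx = −[u'(x) v(x)]_0^4 + ∫_0^4 u'(x) v'(x) dx.
Thus ∫_0^4 u'(x) v'(x) dx = ∫_0^4 f(x) v(x) dx + [u'(x) v(x)]_0^4.
Choose V so that boundary terms are either known or forced to vanish.
u is Dirichlet: u(0) = u(4) = 0. Let V = H^1_0(0, 4); then v(0) = v(4) = 0, and [u' v]_0^4 = 0.
Weak formulation: find u (satisfying any essential BC) such that ∫_0^4 u'(x) v'(x) dx = ∫_0^4 f v dx for all v ∈ V.
Substituting f(x) = -x^2 + 2*x + 3, the right-hand side is ∫_0^4 (-x^2 + 2*x + 3) v dx.


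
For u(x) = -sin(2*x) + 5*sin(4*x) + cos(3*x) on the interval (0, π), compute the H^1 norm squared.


||u||_{H^1(0,π)}^2 = 912/7 + 220*π

u'(x) = -3*sin(3*x) - 2*cos(2*x) + 20*cos(4*x).
Expand u² and (u')² and integrate term by term on (0, π), using: for integers n ≥ 1, ∫_0^π sin²(nx) dx = ∫_0^π cos²(nx) dx = π/2; for n ≠ n', ∫_0^π sin(nx)sin(n'x) dx = ∫_0^π cos(nx)cos(n'x) dx = 0; and by product-to-sum, ∫_0^π sin(nx)cos(n'x) dx = ½∫_0^π [sin((n+n')x) + sin((n−n')x)] dx, which is 0 when n+n' is even and 2n/(n²−n'²) when n+n' is odd (it need not vanish on (0, π)).
  u² squared terms: (-1)²·∫sin(2x)² dx = 1·π/2 = π/2;  (5)²·∫sin(4x)² dx = 25·π/2 = 25*π/2;  (1)²·∫cos(3x)² dx = 1·π/2 = π/2.
  u² cross terms: 2·(-1)·(5)·∫sin(2x)·sin(4x) dx = -10·(0) = 0;  2·(-1)·(1)·∫sin(2x)·cos(3x) dx = -2·(-4/5) = 8/5;  2·(5)·(1)·∫sin(4x)·cos(3x) dx = 10·(8/7) = 80/7.
  So ∫_0^π u² dx = π/2 + 25*π/2 + π/2 + 0 + 8/5 + 80/7 = 456/35 + 27*π/2.
  (u')² squared terms: (-3)²·∫sin(3x)² dx = 9·π/2 = 9*π/2;  (-2)²·∫cos(2x)² dx = 4·π/2 = 2*π;  (20)²·∫cos(4x)² dx = 400·π/2 = 200*π.
  (u')² cross terms: 2·(-3)·(-2)·∫sin(3x)·cos(2x) dx = 12·(6/5) = 72/5;  2·(-3)·(20)·∫sin(3x)·cos(4x) dx = -120·(-6/7) = 720/7;  2·(-2)·(20)·∫cos(2x)·cos(4x) dx = -80·(0) = 0.
  So ∫_0^π (u')² dx = 9*π/2 + 2*π + 200*π + 72/5 + 720/7 + 0 = 4104/35 + 413*π/2.
||u||_{H^1}^2 = (456/35 + 27*π/2) + (4104/35 + 413*π/2) = 912/7 + 220*π.


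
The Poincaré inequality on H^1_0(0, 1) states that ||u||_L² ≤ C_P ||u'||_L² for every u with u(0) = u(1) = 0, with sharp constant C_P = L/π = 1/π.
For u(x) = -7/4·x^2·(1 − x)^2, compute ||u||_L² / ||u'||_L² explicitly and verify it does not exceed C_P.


||u||_L² / ||u'||_L² = sqrt(3)/6 < C_P = 1/π.

u(x) = -7/4·x^2·(1 − x)^2, so u'(x) = 7*x*(x*(1 - x) - (x - 1)^2)/2.
u(x) = -7/4·x^2·(1 − x)^2 vanishes at x = 0 and x = 1, so u ∈ H^1_0(0, 1). Differentiate via the product rule and integrate the resulting polynomials term by term.
  ∫_0^1 u² dx = ∫_0^1 (49*x^8/16 - 49*x^7/4 + 147*x^6/8 - 49*x^5/4 + 49*x^4/16) dx. Term by term:
    ∫_0^1 49*x^8/16 dx = 49/144;  ∫_0^1 -49*x^7/4 dx = -49/32;  ∫_0^1 147*x^6/8 dx = 21/8;
    ∫_0^1 -49*x^5/4 dx = -49/24;  ∫_0^1 49*x^4/16 dx = 49/80.
  Sum: 49/144 − 49/32 + 21/8 − 49/24 + 49/80 = 7/1440.
  ∫_0^1 (u')² dx = ∫_0^1 (49*x^6 - 147*x^5 + 637*x^4/4 - 147*x^3/2 + 49*x^2/4) dx. Term by term:
    ∫_0^1 49*x^6 dx = 7;  ∫_0^1 -147*x^5 dx = -49/2;  ∫_0^1 637*x^4/4 dx = 637/20;
    ∫_0^1 -147*x^3/2 dx = -147/8;  ∫_0^1 49*x^2/4 dx = 49/12.
  Sum: 7 − 49/2 + 637/20 − 147/8 + 49/12 = 7/120.
∫_0^1 u² dx = 7/1440, so ||u||_L² = sqrt(70)/120.
∫_0^1 (u')² dx = 7/120, so ||u'||_L² = sqrt(210)/60.
Ratio ||u||_L² / ||u'||_L² = sqrt(3)/6.
Sharp Poincaré constant on H^1_0(0, 1) is C_P = L/π = 1/π, achieved by sin(π·x).
A polynomial bump cannot attain the sharp Poincaré constant (only the first sine eigenfunction does), so the ratio is strictly less than C_P, consistent with ||u||_L² ≤ C_P ||u'||_L².


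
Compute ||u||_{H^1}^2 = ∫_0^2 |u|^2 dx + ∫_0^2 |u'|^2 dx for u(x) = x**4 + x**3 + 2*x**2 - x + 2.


||u||_{H^1}^2 = 53266/45

The H^1 norm (squared) on an interval (0, L) is
  ||u||_{H^1}^2 = ∫_0^L u(x)^2 dx + ∫_0^L u'(x)^2 dx.
Compute u'(x) = 4*x**3 + 3*x**2 + 4*x - 1.
Then u(x)^2 = x**8 + 2*x**7 + 5*x**6 + 2*x**5 + 6*x**4 + 9*x**2 - 4*x + 4 and u'(x)^2 = 16*x**6 + 24*x**5 + 41*x**4 + 16*x**3 + 10*x**2 - 8*x + 1.
Integrate each monomial from 0 to 2 using ∫_0^2 c·x^n dx = c·2^(n+1)/(n+1):
  ∫_0^2 u(x)^2 dx = ∫_0^2 (x^8 + 2*x^7 + 5*x^6 + 2*x^5 + 6*x^4 + 9*x^2 - 4*x + 4) dx. Term by term:
    ∫_0^2 x^8 dx = 512/9;  ∫_0^2 2*x^7 dx = 64;  ∫_0^2 5*x^6 dx = 640/7;
    ∫_0^2 2*x^5 dx = 64/3;  ∫_0^2 6*x^4 dx = 192/5;  ∫_0^2 9*x^2 dx = 24;
    ∫_0^2 -4*x dx = -8;  ∫_0^2 4 dx = 8.
  Sum: 512/9 + 64 + 640/7 + 64/3 + 192/5 + 24 − 8 + 8 = 93256/315.
  ∫_0^2 u'(x)^2 dx = ∫_0^2 (16*x^6 + 24*x^5 + 41*x^4 + 16*x^3 + 10*x^2 - 8*x + 1) dx. Term by term:
    ∫_0^2 16*x^6 dx = 2048/7;  ∫_0^2 24*x^5 dx = 256;  ∫_0^2 41*x^4 dx = 1312/5;
    ∫_0^2 16*x^3 dx = 64;  ∫_0^2 10*x^2 dx = 80/3;  ∫_0^2 -8*x dx = -16;
    ∫_0^2 1 dx = 2.
  Sum: 2048/7 + 256 + 1312/5 + 64 + 80/3 − 16 + 2 = 93202/105.
Adding: ||u||_{H^1}^2 = 93256/315 + 93202/105 = 53266/45.


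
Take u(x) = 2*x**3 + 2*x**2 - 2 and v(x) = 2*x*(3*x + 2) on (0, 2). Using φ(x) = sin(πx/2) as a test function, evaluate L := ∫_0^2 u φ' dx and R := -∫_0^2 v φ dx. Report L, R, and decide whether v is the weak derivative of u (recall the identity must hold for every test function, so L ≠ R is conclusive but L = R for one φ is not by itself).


LHS = -64/π + 192/π^3, RHS = -64/π + 192/π^3. Yes, v = u' weakly.

u(x) = 2*x**3 + 2*x**2 - 2, classical derivative u'(x) = 6*x**2 + 4*x.
φ(x) = sin(πx/2), so φ'(x) = π*cos(π*x/2)/2.
Note φ(0) = φ(2) = 0, so the boundary term u·φ vanishes.
LHS = ∫_0^2 u(x) φ'(x) dx = ∫_0^2 (π*x^3*cos(π*x/2) + π*x^2*cos(π*x/2) - π*cos(π*x/2)) dx. Term by term:
  ∫_0^2 -π*cos(π*x/2) dx = 0;  ∫_0^2 π*x^2*cos(π*x/2) dx = -16/π;  ∫_0^2 π*x^3*cos(π*x/2) dx = -48/π + 192/π^3.
Sum: 0 − 16/π + -48/π + 192/π^3 = -64/π + 192/π^3.
So LHS = -64/π + 192/π^3.
∫_0^2 v(x) φ(x) dx = ∫_0^2 (6*x^2*sin(π*x/2) + 4*x*sin(π*x/2)) dx. Term by term:
  ∫_0^2 4*x*sin(π*x/2) dx = 16/π;  ∫_0^2 6*x^2*sin(π*x/2) dx = -192/π^3 + 48/π.
Sum: 16/π + -192/π^3 + 48/π = -192/π^3 + 64/π.
So RHS = -∫_0^2 v(x) φ(x) dx = -64/π + 192/π^3.
LHS = RHS, so the identity holds for this test φ.
Moreover u is smooth here and v(x) = u'(x) = 6*x**2 + 4*x pointwise, so the identity holds for every test function. Hence v is the weak derivative of u.


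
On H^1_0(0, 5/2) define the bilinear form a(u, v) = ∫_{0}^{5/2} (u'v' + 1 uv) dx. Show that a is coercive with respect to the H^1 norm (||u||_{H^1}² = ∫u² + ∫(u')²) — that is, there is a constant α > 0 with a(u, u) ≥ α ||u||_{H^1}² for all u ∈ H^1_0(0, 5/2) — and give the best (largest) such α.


α = 1

Coercivity of a(·,·) on H^1_0(0, 5/2) means a(u, u) ≥ α ||u||_{H^1}² for every u ∈ H^1_0.
The interval has length L = 5/2, and Poincaré/coercivity depend only on L. Here a(u, u) = ∫(u')² + (1)·∫u².
Here c = 1 ≥ 1, so a(u,u) = ∫(u')² + c∫u² ≥ ∫(u')² + ∫u² = ||u||_{H^1}², i.e. α = 1 works. No larger α is possible: a(u,u) ≥ α||u||_{H^1}² means (1−α)∫(u')² ≥ (α−c)∫u², and for the modes u_n = sin(nπ(x−x₀)/L) (x₀ the left endpoint) one has ∫u_n²/∫(u_n')² = (L/(nπ))² → 0, so a(u_n,u_n)/||u_n||_{H^1}² → 1. Hence the optimal constant is α = 1.
Therefore α = 1.


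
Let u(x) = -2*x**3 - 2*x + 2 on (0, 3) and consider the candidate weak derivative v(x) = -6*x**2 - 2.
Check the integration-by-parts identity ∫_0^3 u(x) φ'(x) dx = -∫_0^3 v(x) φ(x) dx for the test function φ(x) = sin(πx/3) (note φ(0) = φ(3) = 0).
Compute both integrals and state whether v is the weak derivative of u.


LHS = -648/π^3 + 174/π, RHS = -648/π^3 + 174/π. Yes, v = u' weakly.

u(x) = -2*x**3 - 2*x + 2, classical derivative u'(x) = -6*x**2 - 2.
φ(x) = sin(πx/3), so φ'(x) = π*cos(π*x/3)/3.
Note φ(0) = φ(3) = 0, so the boundary term u·φ vanishes.
LHS = ∫_0^3 u(x) φ'(x) dx = ∫_0^3 (-2*π*x^3*cos(π*x/3)/3 - 2*π*x*cos(π*x/3)/3 + 2*π*cos(π*x/3)/3) dx. Term by term:
  ∫_0^3 2*π*cos(π*x/3)/3 dx = 0;  ∫_0^3 -2*π*x*cos(π*x/3)/3 dx = 12/π;  ∫_0^3 -2*π*x^3*cos(π*x/3)/3 dx = -648/π^3 + 162/π.
Sum: 0 + 12/π + -648/π^3 + 162/π = -648/π^3 + 174/π.
So LHS = -648/π^3 + 174/π.
∫_0^3 v(x) φ(x) dx = ∫_0^3 (-6*x^2*sin(π*x/3) - 2*sin(π*x/3)) dx. Term by term:
  ∫_0^3 -2*sin(π*x/3) dx = -12/π;  ∫_0^3 -6*x^2*sin(π*x/3) dx = -162/π + 648/π^3.
Sum: -12/π + -162/π + 648/π^3 = -174/π + 648/π^3.
So RHS = -∫_0^3 v(x) φ(x) dx = -648/π^3 + 174/π.
LHS = RHS, so the identity holds for this test φ.
Moreover u is smooth here and v(x) = u'(x) = -6*x**2 - 2 pointwise, so the identity holds for every test function. Hence v is the weak derivative of u.


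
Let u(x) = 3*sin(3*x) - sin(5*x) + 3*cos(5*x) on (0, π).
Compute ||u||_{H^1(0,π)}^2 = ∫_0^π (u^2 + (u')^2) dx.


||u||_{H^1(0,π)}^2 = 175*π

u'(x) = -15*sin(5*x) + 9*cos(3*x) - 5*cos(5*x).
Expand u² and (u')² and integrate term by term on (0, π), using: for integers n ≥ 1, ∫_0^π sin²(nx) dx = ∫_0^π cos²(nx) dx = π/2; for n ≠ n', ∫_0^π sin(nx)sin(n'x) dx = ∫_0^π cos(nx)cos(n'x) dx = 0; and by product-to-sum, ∫_0^π sin(nx)cos(n'x) dx = ½∫_0^π [sin((n+n')x) + sin((n−n')x)] dx, which is 0 when n+n' is even and 2n/(n²−n'²) when n+n' is odd (it need not vanish on (0, π)).
  u² squared terms: (-1)²·∫sin(5x)² dx = 1·π/2 = π/2;  (3)²·∫cos(5x)² dx = 9·π/2 = 9*π/2;  (3)²·∫sin(3x)² dx = 9·π/2 = 9*π/2.
  u² cross terms: 2·(-1)·(3)·∫sin(5x)·cos(5x) dx = -6·(0) = 0;  2·(-1)·(3)·∫sin(5x)·sin(3x) dx = -6·(0) = 0;  2·(3)·(3)·∫cos(5x)·sin(3x) dx = 18·(0) = 0.
  So ∫_0^π u² dx = π/2 + 9*π/2 + 9*π/2 + 0 + 0 + 0 = 19*π/2.
  (u')² squared terms: (-15)²·∫sin(5x)² dx = 225·π/2 = 225*π/2;  (-5)²·∫cos(5x)² dx = 25·π/2 = 25*π/2;  (9)²·∫cos(3x)² dx = 81·π/2 = 81*π/2.
  (u')² cross terms: 2·(-15)·(-5)·∫sin(5x)·cos(5x) dx = 150·(0) = 0;  2·(-15)·(9)·∫sin(5x)·cos(3x) dx = -270·(0) = 0;  2·(-5)·(9)·∫cos(5x)·cos(3x) dx = -90·(0) = 0.
  So ∫_0^π (u')² dx = 225*π/2 + 25*π/2 + 81*π/2 + 0 + 0 + 0 = 331*π/2.
||u||_{H^1}^2 = (19*π/2) + (331*π/2) = 175*π.


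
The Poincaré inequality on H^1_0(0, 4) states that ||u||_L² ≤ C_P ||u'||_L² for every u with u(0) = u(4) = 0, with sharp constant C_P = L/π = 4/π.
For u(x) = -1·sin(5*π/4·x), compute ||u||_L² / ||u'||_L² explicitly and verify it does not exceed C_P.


||u||_L² / ||u'||_L² = 4/(5*π) < C_P = 4/π.

u(x) = -1·sin(5*π/4·x), so u'(x) = -5*π*cos(5*π*x/4)/4.
Writing u(x) = A·sin(kπx/L) with A = -1 and k = 5, use ∫_0^L sin²(kπx/L) dx = L/2 and ∫_0^L cos²(kπx/L) dx = L/2.
u² = 1·sin²(5*π/4·x) and (u')² = 25*π^2/16·cos²(5*π/4·x), and each of sin², cos² integrates to L/2 = 2 over (0, 4).
∫_0^4 u² dx = 2, so ||u||_L² = sqrt(2).
∫_0^4 (u')² dx = 25*π^2/8, so ||u'||_L² = 5*sqrt(2)*π/4.
Ratio ||u||_L² / ||u'||_L² = 4/(5*π).
Sharp Poincaré constant on H^1_0(0, 4) is C_P = L/π = 4/π, achieved by sin(π/4·x).
This is the k = 5 harmonic; the ratio L/(kπ) is strictly less than C_P = L/π, consistent with the sharp inequality ||u||_L² ≤ C_P ||u'||_L².


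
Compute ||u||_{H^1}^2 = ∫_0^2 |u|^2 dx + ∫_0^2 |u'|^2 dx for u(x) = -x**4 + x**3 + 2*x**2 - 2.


||u||_{H^1}^2 = 1928/63

The H^1 norm (squared) on an interval (0, L) is
  ||u||_{H^1}^2 = ∫_0^L u(x)^2 dx + ∫_0^L u'(x)^2 dx.
Compute u'(x) = -4*x**3 + 3*x**2 + 4*x.
Then u(x)^2 = x**8 - 2*x**7 - 3*x**6 + 4*x**5 + 8*x**4 - 4*x**3 - 8*x**2 + 4 and u'(x)^2 = 16*x**6 - 24*x**5 - 23*x**4 + 24*x**3 + 16*x**2.
Integrate each monomial from 0 to 2 using ∫_0^2 c·x^n dx = c·2^(n+1)/(n+1):
  ∫_0^2 u(x)^2 dx = ∫_0^2 (x^8 - 2*x^7 - 3*x^6 + 4*x^5 + 8*x^4 - 4*x^3 - 8*x^2 + 4) dx. Term by term:
    ∫_0^2 x^8 dx = 512/9;  ∫_0^2 -2*x^7 dx = -64;  ∫_0^2 -3*x^6 dx = -384/7;
    ∫_0^2 4*x^5 dx = 128/3;  ∫_0^2 8*x^4 dx = 256/5;  ∫_0^2 -4*x^3 dx = -16;
    ∫_0^2 -8*x^2 dx = -64/3;  ∫_0^2 4 dx = 8.
  Sum: 512/9 − 64 − 384/7 + 128/3 + 256/5 − 16 − 64/3 + 8 = 808/315.
  ∫_0^2 u'(x)^2 dx = ∫_0^2 (16*x^6 - 24*x^5 - 23*x^4 + 24*x^3 + 16*x^2) dx. Term by term:
    ∫_0^2 16*x^6 dx = 2048/7;  ∫_0^2 -24*x^5 dx = -256;  ∫_0^2 -23*x^4 dx = -736/5;
    ∫_0^2 24*x^3 dx = 96;  ∫_0^2 16*x^2 dx = 128/3.
  Sum: 2048/7 − 256 − 736/5 + 96 + 128/3 = 2944/105.
Adding: ||u||_{H^1}^2 = 808/315 + 2944/105 = 1928/63.


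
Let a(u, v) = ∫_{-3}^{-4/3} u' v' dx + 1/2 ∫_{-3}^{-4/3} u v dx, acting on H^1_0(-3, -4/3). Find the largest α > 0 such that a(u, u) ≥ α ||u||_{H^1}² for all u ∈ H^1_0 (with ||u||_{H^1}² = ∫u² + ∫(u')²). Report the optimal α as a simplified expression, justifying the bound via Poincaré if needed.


α = (25 + 18*π^2)/(2*(25 + 9*π^2))

Coercivity of a(·,·) on H^1_0(-3, -4/3) means a(u, u) ≥ α ||u||_{H^1}² for every u ∈ H^1_0.
The interval has length L = 5/3, and Poincaré/coercivity depend only on L. Here a(u, u) = ∫(u')² + (1/2)·∫u².
Here 0 < c = 1/2 < 1. The condition a(u,u) ≥ α||u||_{H^1}² reads (1−α)∫(u')² ≥ (α−c)∫u². Any admissible α is ≤ 1 (rapidly oscillating u have ∫u²/∫(u')² → 0), and α = 1 would force 0 ≥ (1−c)∫u², impossible since c < 1; so 1−α > 0. By the sharp Poincaré inequality on H^1_0 of an interval of length L, ∫(u')² ≥ (π/L)²∫u² with equality for the first sine mode sin(π(x−x₀)/L) (x₀ the left endpoint), so the inequality holds for all u iff (1−α)(π/L)² ≥ α − c, i.e. α ≤ ((π/L)² + c)/((π/L)² + 1) = (1 + c(L/π)²)/(1 + (L/π)²). With (π/L)² = 9*π^2/25 and c = 1/2, the largest admissible constant is α = ((π/L)² + c)/((π/L)² + 1).
Simplifying, α = (25 + 18*π^2)/(2*(25 + 9*π^2)).


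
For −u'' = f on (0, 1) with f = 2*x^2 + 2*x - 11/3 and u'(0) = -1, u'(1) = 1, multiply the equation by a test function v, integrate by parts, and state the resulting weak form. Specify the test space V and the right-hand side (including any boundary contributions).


V = H^1(0, 1) (v unrestricted at boundary; u is determined up to an additive constant); weak form: ∫_0^1 u'v' dx = ∫_0^1 (2*x^2 + 2*x - 11/3) v dx + v(1) + v(0) for all v ∈ V.

Multiply both sides by a test function v and integrate from 0 to 1:
  ∫_0^1 −u''(x) v(x) dx = ∫_0^1 f(x) v(x) dx.
Integrate the LHS by parts once:
  ∫_0^1 −u'' v dx = −[u'(x) v(x)]_0^1 + ∫_0^1 u'(x) v'(x) dx.
Thus ∫_0^1 u'(x) v'(x) dx = ∫_0^1 f(x) v(x) dx + [u'(x) v(x)]_0^1.
Choose V so that boundary terms are either known or forced to vanish.
u has inhomogeneous Neumann u'(0) = -1, u'(1) = 1. [u' v]_0^1 = (1)·v(1) − (-1)·v(0) = v(1) + v(0). Take V = H^1(0, 1); boundary term becomes part of RHS.
Weak formulation: find u (satisfying any essential BC) such that ∫_0^1 u'(x) v'(x) dx = ∫_0^1 f v dx + v(1) + v(0) for all v ∈ V (Neumann data are natural BCs: they enter the RHS as boundary terms).
Substituting f(x) = 2*x^2 + 2*x - 11/3, the right-hand side is ∫_0^1 (2*x^2 + 2*x - 11/3) v dx + v(1) + v(0).
Compatibility check (pure Neumann): taking v ≡ 1 ∈ V gives 0 = ∫_0^1 f dx + (1) − (-1), i.e. ∫_0^1 f dx must equal u'(0) − u'(1) = -2. Indeed ∫_0^1 (2*x^2 + 2*x - 11/3) dx = -2, so the data are compatible. The solution is then unique only up to an additive constant (fix it e.g. by requiring ∫_0^1 u dx = 0).


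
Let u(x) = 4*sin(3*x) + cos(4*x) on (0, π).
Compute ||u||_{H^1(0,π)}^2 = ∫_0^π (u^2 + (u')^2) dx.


||u||_{H^1(0,π)}^2 = -816/7 + 177*π/2

u'(x) = -4*sin(4*x) + 12*cos(3*x).
Expand u² and (u')² and integrate term by term on (0, π), using: for integers n ≥ 1, ∫_0^π sin²(nx) dx = ∫_0^π cos²(nx) dx = π/2; for n ≠ n', ∫_0^π sin(nx)sin(n'x) dx = ∫_0^π cos(nx)cos(n'x) dx = 0; and by product-to-sum, ∫_0^π sin(nx)cos(n'x) dx = ½∫_0^π [sin((n+n')x) + sin((n−n')x)] dx, which is 0 when n+n' is even and 2n/(n²−n'²) when n+n' is odd (it need not vanish on (0, π)).
  u² squared terms: (4)²·∫sin(3x)² dx = 16·π/2 = 8*π;  (1)²·∫cos(4x)² dx = 1·π/2 = π/2.
  u² cross terms: 2·(4)·(1)·∫sin(3x)·cos(4x) dx = 8·(-6/7) = -48/7.
  So ∫_0^π u² dx = 8*π + π/2 − 48/7 = -48/7 + 17*π/2.
  (u')² squared terms: (-4)²·∫sin(4x)² dx = 16·π/2 = 8*π;  (12)²·∫cos(3x)² dx = 144·π/2 = 72*π.
  (u')² cross terms: 2·(-4)·(12)·∫sin(4x)·cos(3x) dx = -96·(8/7) = -768/7.
  So ∫_0^π (u')² dx = 8*π + 72*π − 768/7 = -768/7 + 80*π.
||u||_{H^1}^2 = (-48/7 + 17*π/2) + (-768/7 + 80*π) = -816/7 + 177*π/2.


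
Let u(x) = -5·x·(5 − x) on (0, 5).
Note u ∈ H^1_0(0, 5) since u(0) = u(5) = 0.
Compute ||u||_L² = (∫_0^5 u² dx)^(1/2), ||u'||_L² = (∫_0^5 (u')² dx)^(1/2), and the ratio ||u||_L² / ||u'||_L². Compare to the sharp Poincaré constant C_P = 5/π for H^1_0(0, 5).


||u||_L² / ||u'||_L² = sqrt(10)/2 < C_P = 5/π.

u(x) = -5·x·(5 − x), so u'(x) = 10*x - 25.
u(x) = -5·x·(5 − x) vanishes at x = 0 and x = 5, so u ∈ H^1_0(0, 5). Differentiate via the product rule and integrate the resulting polynomials term by term.
  ∫_0^5 u² dx = ∫_0^5 (25*x^4 - 250*x^3 + 625*x^2) dx. Term by term:
    ∫_0^5 25*x^4 dx = 15625;  ∫_0^5 -250*x^3 dx = -78125/2;  ∫_0^5 625*x^2 dx = 78125/3.
  Sum: 15625 − 78125/2 + 78125/3 = 15625/6.
  ∫_0^5 (u')² dx = ∫_0^5 (100*x^2 - 500*x + 625) dx. Term by term:
    ∫_0^5 100*x^2 dx = 12500/3;  ∫_0^5 -500*x dx = -6250;  ∫_0^5 625 dx = 3125.
  Sum: 12500/3 − 6250 + 3125 = 3125/3.
∫_0^5 u² dx = 15625/6, so ||u||_L² = 125*sqrt(6)/6.
∫_0^5 (u')² dx = 3125/3, so ||u'||_L² = 25*sqrt(15)/3.
Ratio ||u||_L² / ||u'||_L² = sqrt(10)/2.
Sharp Poincaré constant on H^1_0(0, 5) is C_P = L/π = 5/π, achieved by sin(π/5·x).
A polynomial bump cannot attain the sharp Poincaré constant (only the first sine eigenfunction does), so the ratio is strictly less than C_P, consistent with ||u||_L² ≤ C_P ||u'||_L².


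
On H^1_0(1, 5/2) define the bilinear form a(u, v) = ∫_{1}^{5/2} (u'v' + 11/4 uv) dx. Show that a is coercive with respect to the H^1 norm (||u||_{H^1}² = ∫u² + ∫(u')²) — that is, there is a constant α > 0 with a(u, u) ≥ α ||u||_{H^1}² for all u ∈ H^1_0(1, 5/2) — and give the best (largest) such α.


α = 1

Coercivity of a(·,·) on H^1_0(1, 5/2) means a(u, u) ≥ α ||u||_{H^1}² for every u ∈ H^1_0.
The interval has length L = 3/2, and Poincaré/coercivity depend only on L. Here a(u, u) = ∫(u')² + (11/4)·∫u².
Here c = 11/4 ≥ 1, so a(u,u) = ∫(u')² + c∫u² ≥ ∫(u')² + ∫u² = ||u||_{H^1}², i.e. α = 1 works. No larger α is possible: a(u,u) ≥ α||u||_{H^1}² means (1−α)∫(u')² ≥ (α−c)∫u², and for the modes u_n = sin(nπ(x−x₀)/L) (x₀ the left endpoint) one has ∫u_n²/∫(u_n')² = (L/(nπ))² → 0, so a(u_n,u_n)/||u_n||_{H^1}² → 1. Hence the optimal constant is α = 1.
Therefore α = 1.


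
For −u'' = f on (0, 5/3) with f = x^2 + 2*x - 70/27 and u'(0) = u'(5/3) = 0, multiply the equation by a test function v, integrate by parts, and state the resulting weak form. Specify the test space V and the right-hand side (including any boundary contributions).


V = H^1(0, 5/3) (no boundary constraint on v; u is determined up to an additive constant); weak form: ∫_0^5/3 u'v' dx = ∫_0^5/3 (x^2 + 2*x - 70/27) v dx for all v ∈ V.

Multiply both sides by a test function v and integrate from 0 to 5/3:
  ∫_0^5/3 −u''(x) v(x) dx = ∫_0^5/3 f(x) v(x) dx.
Integrate the LHS by parts once:
  ∫_0^5/3 −u'' v dx = −[u'(x) v(x)]_0^5/3 + ∫_0^5/3 u'(x) v'(x) dx.
Thus ∫_0^5/3 u'(x) v'(x) dx = ∫_0^5/3 f(x) v(x) dx + [u'(x) v(x)]_0^5/3.
Choose V so that boundary terms are either known or forced to vanish.
u has homogeneous Neumann: u'(0) = u'(5/3) = 0. So [u' v]_0^5/3 = 0·v(5/3) − 0·v(0) = 0 for any v; take V = H^1(0, 5/3).
Weak formulation: find u (satisfying any essential BC) such that ∫_0^5/3 u'(x) v'(x) dx = ∫_0^5/3 f v dx for all v ∈ V (homogeneous Neumann, so boundary terms vanish).
Substituting f(x) = x^2 + 2*x - 70/27, the right-hand side is ∫_0^5/3 (x^2 + 2*x - 70/27) v dx.
Compatibility check (pure Neumann): taking v ≡ 1 ∈ V gives 0 = ∫_0^5/3 f dx + (0) − (0), i.e. ∫_0^5/3 f dx must equal u'(0) − u'(5/3) = 0. Indeed ∫_0^5/3 (x^2 + 2*x - 70/27) dx = 0, so the data are compatible. The solution is then unique only up to an additive constant (fix it e.g. by requiring ∫_0^5/3 u dx = 0).


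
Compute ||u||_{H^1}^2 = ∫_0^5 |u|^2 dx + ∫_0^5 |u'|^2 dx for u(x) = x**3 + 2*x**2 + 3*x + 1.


||u||_{H^1}^2 = 584825/14

The H^1 norm (squared) on an interval (0, L) is
  ||u||_{H^1}^2 = ∫_0^L u(x)^2 dx + ∫_0^L u'(x)^2 dx.
Compute u'(x) = 3*x**2 + 4*x + 3.
Then u(x)^2 = x**6 + 4*x**5 + 10*x**4 + 14*x**3 + 13*x**2 + 6*x + 1 and u'(x)^2 = 9*x**4 + 24*x**3 + 34*x**2 + 24*x + 9.
Integrate each monomial from 0 to 5 using ∫_0^5 c·x^n dx = c·5^(n+1)/(n+1):
  ∫_0^5 u(x)^2 dx = ∫_0^5 (x^6 + 4*x^5 + 10*x^4 + 14*x^3 + 13*x^2 + 6*x + 1) dx. Term by term:
    ∫_0^5 x^6 dx = 78125/7;  ∫_0^5 4*x^5 dx = 31250/3;  ∫_0^5 10*x^4 dx = 6250;
    ∫_0^5 14*x^3 dx = 4375/2;  ∫_0^5 13*x^2 dx = 1625/3;  ∫_0^5 6*x dx = 75;
    ∫_0^5 1 dx = 5.
  Sum: 78125/7 + 31250/3 + 6250 + 4375/2 + 1625/3 + 75 + 5 = 1286735/42.
  ∫_0^5 u'(x)^2 dx = ∫_0^5 (9*x^4 + 24*x^3 + 34*x^2 + 24*x + 9) dx. Term by term:
    ∫_0^5 9*x^4 dx = 5625;  ∫_0^5 24*x^3 dx = 3750;  ∫_0^5 34*x^2 dx = 4250/3;
    ∫_0^5 24*x dx = 300;  ∫_0^5 9 dx = 45.
  Sum: 5625 + 3750 + 4250/3 + 300 + 45 = 33410/3.
Adding: ||u||_{H^1}^2 = 1286735/42 + 33410/3 = 584825/14.


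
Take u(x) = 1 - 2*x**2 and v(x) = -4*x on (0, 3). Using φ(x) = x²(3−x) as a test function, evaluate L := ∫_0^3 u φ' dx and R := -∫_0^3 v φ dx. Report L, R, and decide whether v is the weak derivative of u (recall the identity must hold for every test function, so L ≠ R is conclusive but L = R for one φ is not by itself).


LHS = 243/5, RHS = 243/5. Yes, v = u' weakly.

u(x) = 1 - 2*x**2, classical derivative u'(x) = -4*x.
φ(x) = x²(3−x), so φ'(x) = 3*x*(2 - x).
Note φ(0) = φ(3) = 0, so the boundary term u·φ vanishes.
LHS = ∫_0^3 u(x) φ'(x) dx = ∫_0^3 (6*x^4 - 12*x^3 - 3*x^2 + 6*x) dx. Term by term:
  ∫_0^3 6*x^4 dx = 1458/5;  ∫_0^3 -12*x^3 dx = -243;  ∫_0^3 -3*x^2 dx = -27;
  ∫_0^3 6*x dx = 27.
Sum: 1458/5 − 243 − 27 + 27 = 243/5.
So LHS = 243/5.
∫_0^3 v(x) φ(x) dx = ∫_0^3 (4*x^4 - 12*x^3) dx. Term by term:
  ∫_0^3 4*x^4 dx = 972/5;  ∫_0^3 -12*x^3 dx = -243.
Sum: 972/5 − 243 = -243/5.
So RHS = -∫_0^3 v(x) φ(x) dx = 243/5.
LHS = RHS, so the identity holds for this test φ.
Moreover u is smooth here and v(x) = u'(x) = -4*x pointwise, so the identity holds for every test function. Hence v is the weak derivative of u.


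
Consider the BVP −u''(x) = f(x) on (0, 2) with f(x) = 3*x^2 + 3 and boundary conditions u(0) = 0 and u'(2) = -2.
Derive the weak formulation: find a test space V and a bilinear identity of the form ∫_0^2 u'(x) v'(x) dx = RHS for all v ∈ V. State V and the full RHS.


V = {v ∈ H^1(0, 2) : v(0) = 0} (test functions vanish at x = 0 where u is specified); weak form: ∫_0^2 u'v' dx = ∫_0^2 (3*x^2 + 3) v dx − 2·v(2) for all v ∈ V.

Multiply both sides by a test function v and integrate from 0 to 2:
  ∫_0^2 −u''(x) v(x) dx = ∫_0^2 f(x) v(x) dx.
Integrate the LHS by parts once:
  ∫_0^2 −u'' v dx = −[u'(x) v(x)]_0^2 + ∫_0^2 u'(x) v'(x) dx.
Thus ∫_0^2 u'(x) v'(x) dx = ∫_0^2 f(x) v(x) dx + [u'(x) v(x)]_0^2.
Choose V so that boundary terms are either known or forced to vanish.
Mixed BC: u(0) = 0 (Dirichlet) and u'(2) = -2 (Neumann). Define V = {v ∈ H^1(0, 2) : v(0) = 0}. Then [u' v]_0^2 = u'(2)·v(2) − u'(0)·0 = − 2·v(2).
Weak formulation: find u (satisfying any essential BC) such that ∫_0^2 u'(x) v'(x) dx = ∫_0^2 f v dx − 2·v(2) for all v ∈ V (Dirichlet at 0 absorbed into V; Neumann datum at x = 2 contributes the boundary term).
Substituting f(x) = 3*x^2 + 3, the right-hand side is ∫_0^2 (3*x^2 + 3) v dx − 2·v(2).


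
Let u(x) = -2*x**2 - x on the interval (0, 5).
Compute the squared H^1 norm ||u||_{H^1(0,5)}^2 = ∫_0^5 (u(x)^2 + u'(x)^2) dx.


||u||_{H^1}^2 = 11815/3

The H^1 norm (squared) on an interval (0, L) is
  ||u||_{H^1}^2 = ∫_0^L u(x)^2 dx + ∫_0^L u'(x)^2 dx.
Compute u'(x) = -4*x - 1.
Then u(x)^2 = 4*x**4 + 4*x**3 + x**2 and u'(x)^2 = 16*x**2 + 8*x + 1.
Integrate each monomial from 0 to 5 using ∫_0^5 c·x^n dx = c·5^(n+1)/(n+1):
  ∫_0^5 u(x)^2 dx = ∫_0^5 (4*x^4 + 4*x^3 + x^2) dx. Term by term:
    ∫_0^5 4*x^4 dx = 2500;  ∫_0^5 4*x^3 dx = 625;  ∫_0^5 x^2 dx = 125/3.
  Sum: 2500 + 625 + 125/3 = 9500/3.
  ∫_0^5 u'(x)^2 dx = ∫_0^5 (16*x^2 + 8*x + 1) dx. Term by term:
    ∫_0^5 16*x^2 dx = 2000/3;  ∫_0^5 8*x dx = 100;  ∫_0^5 1 dx = 5.
  Sum: 2000/3 + 100 + 5 = 2315/3.
Adding: ||u||_{H^1}^2 = 9500/3 + 2315/3 = 11815/3.


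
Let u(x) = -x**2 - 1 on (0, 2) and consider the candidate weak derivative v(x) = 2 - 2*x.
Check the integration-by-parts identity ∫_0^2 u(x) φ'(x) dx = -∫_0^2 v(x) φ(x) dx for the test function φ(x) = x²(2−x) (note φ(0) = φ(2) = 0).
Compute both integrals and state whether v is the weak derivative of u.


LHS = 16/5, RHS = 8/15. No, v is not the weak derivative of u.

u(x) = -x**2 - 1, classical derivative u'(x) = -2*x.
φ(x) = x²(2−x), so φ'(x) = x*(4 - 3*x).
Note φ(0) = φ(2) = 0, so the boundary term u·φ vanishes.
LHS = ∫_0^2 u(x) φ'(x) dx = ∫_0^2 (3*x^4 - 4*x^3 + 3*x^2 - 4*x) dx. Term by term:
  ∫_0^2 3*x^4 dx = 96/5;  ∫_0^2 -4*x^3 dx = -16;  ∫_0^2 3*x^2 dx = 8;
  ∫_0^2 -4*x dx = -8.
Sum: 96/5 − 16 + 8 − 8 = 16/5.
So LHS = 16/5.
∫_0^2 v(x) φ(x) dx = ∫_0^2 (2*x^4 - 6*x^3 + 4*x^2) dx. Term by term:
  ∫_0^2 2*x^4 dx = 64/5;  ∫_0^2 -6*x^3 dx = -24;  ∫_0^2 4*x^2 dx = 32/3.
Sum: 64/5 − 24 + 32/3 = -8/15.
So RHS = -∫_0^2 v(x) φ(x) dx = 8/15.
LHS − RHS = 8/3 ≠ 0, so the identity fails.
(For a valid weak derivative the identity must hold for EVERY test function, in particular this one. The failure shows v is NOT the weak derivative of u.)
Correct weak derivative would be u'(x) = -2*x.


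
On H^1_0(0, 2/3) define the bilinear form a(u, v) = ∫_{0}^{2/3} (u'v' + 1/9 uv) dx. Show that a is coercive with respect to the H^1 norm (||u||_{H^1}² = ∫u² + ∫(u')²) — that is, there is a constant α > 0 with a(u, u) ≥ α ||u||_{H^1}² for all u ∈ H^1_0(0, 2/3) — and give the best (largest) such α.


α = (4 + 81*π^2)/(9*(4 + 9*π^2))

Coercivity of a(·,·) on H^1_0(0, 2/3) means a(u, u) ≥ α ||u||_{H^1}² for every u ∈ H^1_0.
The interval has length L = 2/3, and Poincaré/coercivity depend only on L. Here a(u, u) = ∫(u')² + (1/9)·∫u².
Here 0 < c = 1/9 < 1. The condition a(u,u) ≥ α||u||_{H^1}² reads (1−α)∫(u')² ≥ (α−c)∫u². Any admissible α is ≤ 1 (rapidly oscillating u have ∫u²/∫(u')² → 0), and α = 1 would force 0 ≥ (1−c)∫u², impossible since c < 1; so 1−α > 0. By the sharp Poincaré inequality on H^1_0 of an interval of length L, ∫(u')² ≥ (π/L)²∫u² with equality for the first sine mode sin(π(x−x₀)/L) (x₀ the left endpoint), so the inequality holds for all u iff (1−α)(π/L)² ≥ α − c, i.e. α ≤ ((π/L)² + c)/((π/L)² + 1) = (1 + c(L/π)²)/(1 + (L/π)²). With (π/L)² = 9*π^2/4 and c = 1/9, the largest admissible constant is α = ((π/L)² + c)/((π/L)² + 1).
Simplifying, α = (4 + 81*π^2)/(9*(4 + 9*π^2)).


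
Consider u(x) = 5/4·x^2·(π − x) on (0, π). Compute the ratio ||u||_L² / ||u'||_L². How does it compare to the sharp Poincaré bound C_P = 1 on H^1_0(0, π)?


||u||_L² / ||u'||_L² = sqrt(14)*π/14 < C_P = 1.

u(x) = 5/4·x^2·(π − x), so u'(x) = 5*x*(-3*x + 2*π)/4.
u(x) = 5/4·x^2·(π − x) vanishes at x = 0 and x = π, so u ∈ H^1_0(0, π). Differentiate via the product rule and integrate the resulting polynomials term by term.
  ∫_0^π u² dx = ∫_0^π (25*x^6/16 - 25*π*x^5/8 + 25*π^2*x^4/16) dx. Term by term:
    ∫_0^π 25*x^6/16 dx = 25*π^7/112;  ∫_0^π -25*π*x^5/8 dx = -25*π^7/48;  ∫_0^π 25*π^2*x^4/16 dx = 5*π^7/16.
  Sum: 25*π^7/112 − 25*π^7/48 + 5*π^7/16 = 5*π^7/336.
  ∫_0^π (u')² dx = ∫_0^π (225*x^4/16 - 75*π*x^3/4 + 25*π^2*x^2/4) dx. Term by term:
    ∫_0^π 225*x^4/16 dx = 45*π^5/16;  ∫_0^π -75*π*x^3/4 dx = -75*π^5/16;  ∫_0^π 25*π^2*x^2/4 dx = 25*π^5/12.
  Sum: 45*π^5/16 − 75*π^5/16 + 25*π^5/12 = 5*π^5/24.
∫_0^π u² dx = 5*π^7/336, so ||u||_L² = sqrt(105)*π^(7/2)/84.
∫_0^π (u')² dx = 5*π^5/24, so ||u'||_L² = sqrt(30)*π^(5/2)/12.
Ratio ||u||_L² / ||u'||_L² = sqrt(14)*π/14.
Sharp Poincaré constant on H^1_0(0, π) is C_P = L/π = 1, achieved by sin(x).
A polynomial bump cannot attain the sharp Poincaré constant (only the first sine eigenfunction does), so the ratio is strictly less than C_P, consistent with ||u||_L² ≤ C_P ||u'||_L².


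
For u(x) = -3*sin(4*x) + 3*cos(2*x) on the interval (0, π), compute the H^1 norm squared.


||u||_{H^1(0,π)}^2 = 99*π

u'(x) = -6*sin(2*x) - 12*cos(4*x).
Expand u² and (u')² and integrate term by term on (0, π), using: for integers n ≥ 1, ∫_0^π sin²(nx) dx = ∫_0^π cos²(nx) dx = π/2; for n ≠ n', ∫_0^π sin(nx)sin(n'x) dx = ∫_0^π cos(nx)cos(n'x) dx = 0; and by product-to-sum, ∫_0^π sin(nx)cos(n'x) dx = ½∫_0^π [sin((n+n')x) + sin((n−n')x)] dx, which is 0 when n+n' is even and 2n/(n²−n'²) when n+n' is odd (it need not vanish on (0, π)).
  u² squared terms: (-3)²·∫sin(4x)² dx = 9·π/2 = 9*π/2;  (3)²·∫cos(2x)² dx = 9·π/2 = 9*π/2.
  u² cross terms: 2·(-3)·(3)·∫sin(4x)·cos(2x) dx = -18·(0) = 0.
  So ∫_0^π u² dx = 9*π/2 + 9*π/2 + 0 = 9*π.
  (u')² squared terms: (-12)²·∫cos(4x)² dx = 144·π/2 = 72*π;  (-6)²·∫sin(2x)² dx = 36·π/2 = 18*π.
  (u')² cross terms: 2·(-12)·(-6)·∫cos(4x)·sin(2x) dx = 144·(0) = 0.
  So ∫_0^π (u')² dx = 72*π + 18*π + 0 = 90*π.
||u||_{H^1}^2 = (9*π) + (90*π) = 99*π.


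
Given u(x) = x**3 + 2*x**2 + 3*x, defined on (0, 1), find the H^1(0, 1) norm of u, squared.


||u||_{H^1}^2 = 1713/35

The H^1 norm (squared) on an interval (0, L) is
  ||u||_{H^1}^2 = ∫_0^L u(x)^2 dx + ∫_0^L u'(x)^2 dx.
Compute u'(x) = 3*x**2 + 4*x + 3.
Then u(x)^2 = x**6 + 4*x**5 + 10*x**4 + 12*x**3 + 9*x**2 and u'(x)^2 = 9*x**4 + 24*x**3 + 34*x**2 + 24*x + 9.
Integrate each monomial from 0 to 1 using ∫_0^1 c·x^n dx = c·1^(n+1)/(n+1):
  ∫_0^1 u(x)^2 dx = ∫_0^1 (x^6 + 4*x^5 + 10*x^4 + 12*x^3 + 9*x^2) dx. Term by term:
    ∫_0^1 x^6 dx = 1/7;  ∫_0^1 4*x^5 dx = 2/3;  ∫_0^1 10*x^4 dx = 2;
    ∫_0^1 12*x^3 dx = 3;  ∫_0^1 9*x^2 dx = 3.
  Sum: 1/7 + 2/3 + 2 + 3 + 3 = 185/21.
  ∫_0^1 u'(x)^2 dx = ∫_0^1 (9*x^4 + 24*x^3 + 34*x^2 + 24*x + 9) dx. Term by term:
    ∫_0^1 9*x^4 dx = 9/5;  ∫_0^1 24*x^3 dx = 6;  ∫_0^1 34*x^2 dx = 34/3;
    ∫_0^1 24*x dx = 12;  ∫_0^1 9 dx = 9.
  Sum: 9/5 + 6 + 34/3 + 12 + 9 = 602/15.
Adding: ||u||_{H^1}^2 = 185/21 + 602/15 = 1713/35.


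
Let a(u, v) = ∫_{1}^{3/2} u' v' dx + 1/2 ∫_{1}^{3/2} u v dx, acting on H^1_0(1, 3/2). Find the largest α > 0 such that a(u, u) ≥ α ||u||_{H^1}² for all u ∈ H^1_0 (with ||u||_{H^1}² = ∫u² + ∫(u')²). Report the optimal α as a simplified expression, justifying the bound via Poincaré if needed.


α = (1 + 8*π^2)/(2*(1 + 4*π^2))

Coercivity of a(·,·) on H^1_0(1, 3/2) means a(u, u) ≥ α ||u||_{H^1}² for every u ∈ H^1_0.
The interval has length L = 1/2, and Poincaré/coercivity depend only on L. Here a(u, u) = ∫(u')² + (1/2)·∫u².
Here 0 < c = 1/2 < 1. The condition a(u,u) ≥ α||u||_{H^1}² reads (1−α)∫(u')² ≥ (α−c)∫u². Any admissible α is ≤ 1 (rapidly oscillating u have ∫u²/∫(u')² → 0), and α = 1 would force 0 ≥ (1−c)∫u², impossible since c < 1; so 1−α > 0. By the sharp Poincaré inequality on H^1_0 of an interval of length L, ∫(u')² ≥ (π/L)²∫u² with equality for the first sine mode sin(π(x−x₀)/L) (x₀ the left endpoint), so the inequality holds for all u iff (1−α)(π/L)² ≥ α − c, i.e. α ≤ ((π/L)² + c)/((π/L)² + 1) = (1 + c(L/π)²)/(1 + (L/π)²). With (π/L)² = 4*π^2 and c = 1/2, the largest admissible constant is α = ((π/L)² + c)/((π/L)² + 1).
Simplifying, α = (1 + 8*π^2)/(2*(1 + 4*π^2)).


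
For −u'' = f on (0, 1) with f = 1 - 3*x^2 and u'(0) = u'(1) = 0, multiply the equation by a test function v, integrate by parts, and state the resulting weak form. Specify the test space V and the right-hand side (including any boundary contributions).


V = H^1(0, 1) (no boundary constraint on v; u is determined up to an additive constant); weak form: ∫_0^1 u'v' dx = ∫_0^1 (1 - 3*x^2) v dx for all v ∈ V.

Multiply both sides by a test function v and integrate from 0 to 1:
  ∫_0^1 −u''(x) v(x) dx = ∫_0^1 f(x) v(x) dx.
Integrate the LHS by parts once:
  ∫_0^1 −u'' v dx = −[u'(x) v(x)]_0^1 + ∫_0^1 u'(x) v'(x) dx.
Thus ∫_0^1 u'(x) v'(x) dx = ∫_0^1 f(x) v(x) dx + [u'(x) v(x)]_0^1.
Choose V so that boundary terms are either known or forced to vanish.
u has homogeneous Neumann: u'(0) = u'(1) = 0. So [u' v]_0^1 = 0·v(1) − 0·v(0) = 0 for any v; take V = H^1(0, 1).
Weak formulation: find u (satisfying any essential BC) such that ∫_0^1 u'(x) v'(x) dx = ∫_0^1 f v dx for all v ∈ V (homogeneous Neumann, so boundary terms vanish).
Substituting f(x) = 1 - 3*x^2, the right-hand side is ∫_0^1 (1 - 3*x^2) v dx.
Compatibility check (pure Neumann): taking v ≡ 1 ∈ V gives 0 = ∫_0^1 f dx + (0) − (0), i.e. ∫_0^1 f dx must equal u'(0) − u'(1) = 0. Indeed ∫_0^1 (1 - 3*x^2) dx = 0, so the data are compatible. The solution is then unique only up to an additive constant (fix it e.g. by requiring ∫_0^1 u dx = 0).


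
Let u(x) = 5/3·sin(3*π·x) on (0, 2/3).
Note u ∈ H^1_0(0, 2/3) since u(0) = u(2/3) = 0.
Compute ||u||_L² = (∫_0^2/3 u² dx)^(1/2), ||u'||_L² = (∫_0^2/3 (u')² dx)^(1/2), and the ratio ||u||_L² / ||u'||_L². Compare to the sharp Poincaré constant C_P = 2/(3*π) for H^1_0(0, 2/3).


||u||_L² / ||u'||_L² = 1/(3*π) < C_P = 2/(3*π).

u(x) = 5/3·sin(3*π·x), so u'(x) = 5*π*cos(3*π*x).
Writing u(x) = A·sin(kπx/L) with A = 5/3 and k = 2, use ∫_0^L sin²(kπx/L) dx = L/2 and ∫_0^L cos²(kπx/L) dx = L/2.
u² = 25/9·sin²(3*π·x) and (u')² = 25*π^2·cos²(3*π·x), and each of sin², cos² integrates to L/2 = 1/3 over (0, 2/3).
∫_0^2/3 u² dx = 25/27, so ||u||_L² = 5*sqrt(3)/9.
∫_0^2/3 (u')² dx = 25*π^2/3, so ||u'||_L² = 5*sqrt(3)*π/3.
Ratio ||u||_L² / ||u'||_L² = 1/(3*π).
Sharp Poincaré constant on H^1_0(0, 2/3) is C_P = L/π = 2/(3*π), achieved by sin(3*π/2·x).
This is the k = 2 harmonic; the ratio L/(kπ) is strictly less than C_P = L/π, consistent with the sharp inequality ||u||_L² ≤ C_P ||u'||_L².


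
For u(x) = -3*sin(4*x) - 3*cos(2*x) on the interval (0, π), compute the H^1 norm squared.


||u||_{H^1(0,π)}^2 = 99*π

u'(x) = 6*sin(2*x) - 12*cos(4*x).
Expand u² and (u')² and integrate term by term on (0, π), using: for integers n ≥ 1, ∫_0^π sin²(nx) dx = ∫_0^π cos²(nx) dx = π/2; for n ≠ n', ∫_0^π sin(nx)sin(n'x) dx = ∫_0^π cos(nx)cos(n'x) dx = 0; and by product-to-sum, ∫_0^π sin(nx)cos(n'x) dx = ½∫_0^π [sin((n+n')x) + sin((n−n')x)] dx, which is 0 when n+n' is even and 2n/(n²−n'²) when n+n' is odd (it need not vanish on (0, π)).
  u² squared terms: (-3)²·∫cos(2x)² dx = 9·π/2 = 9*π/2;  (-3)²·∫sin(4x)² dx = 9·π/2 = 9*π/2.
  u² cross terms: 2·(-3)·(-3)·∫cos(2x)·sin(4x) dx = 18·(0) = 0.
  So ∫_0^π u² dx = 9*π/2 + 9*π/2 + 0 = 9*π.
  (u')² squared terms: (-12)²·∫cos(4x)² dx = 144·π/2 = 72*π;  (6)²·∫sin(2x)² dx = 36·π/2 = 18*π.
  (u')² cross terms: 2·(-12)·(6)·∫cos(4x)·sin(2x) dx = -144·(0) = 0.
  So ∫_0^π (u')² dx = 72*π + 18*π + 0 = 90*π.
||u||_{H^1}^2 = (9*π) + (90*π) = 99*π.


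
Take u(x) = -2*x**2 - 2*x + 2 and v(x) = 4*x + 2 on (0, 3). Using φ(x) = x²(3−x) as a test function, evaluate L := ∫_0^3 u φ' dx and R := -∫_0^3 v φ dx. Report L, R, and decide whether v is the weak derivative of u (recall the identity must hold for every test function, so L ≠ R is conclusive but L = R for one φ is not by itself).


LHS = 621/10, RHS = -621/10. No, v is not the weak derivative of u.

u(x) = -2*x**2 - 2*x + 2, classical derivative u'(x) = -4*x - 2.
φ(x) = x²(3−x), so φ'(x) = 3*x*(2 - x).
Note φ(0) = φ(3) = 0, so the boundary term u·φ vanishes.
LHS = ∫_0^3 u(x) φ'(x) dx = ∫_0^3 (6*x^4 - 6*x^3 - 18*x^2 + 12*x) dx. Term by term:
  ∫_0^3 6*x^4 dx = 1458/5;  ∫_0^3 -6*x^3 dx = -243/2;  ∫_0^3 -18*x^2 dx = -162;
  ∫_0^3 12*x dx = 54.
Sum: 1458/5 − 243/2 − 162 + 54 = 621/10.
So LHS = 621/10.
∫_0^3 v(x) φ(x) dx = ∫_0^3 (-4*x^4 + 10*x^3 + 6*x^2) dx. Term by term:
  ∫_0^3 -4*x^4 dx = -972/5;  ∫_0^3 10*x^3 dx = 405/2;  ∫_0^3 6*x^2 dx = 54.
Sum: -972/5 + 405/2 + 54 = 621/10.
So RHS = -∫_0^3 v(x) φ(x) dx = -621/10.
LHS − RHS = 621/5 ≠ 0, so the identity fails.
(For a valid weak derivative the identity must hold for EVERY test function, in particular this one. The failure shows v is NOT the weak derivative of u.)
Correct weak derivative would be u'(x) = -4*x - 2.


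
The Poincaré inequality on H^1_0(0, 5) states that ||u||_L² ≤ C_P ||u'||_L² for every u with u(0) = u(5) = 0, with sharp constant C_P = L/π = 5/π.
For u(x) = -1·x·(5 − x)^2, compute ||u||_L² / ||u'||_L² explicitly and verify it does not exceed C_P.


||u||_L² / ||u'||_L² = 5*sqrt(14)/14 < C_P = 5/π.

u(x) = -1·x·(5 − x)^2, so u'(x) = (5 - 3*x)*(x - 5).
u(x) = -1·x·(5 − x)^2 vanishes at x = 0 and x = 5, so u ∈ H^1_0(0, 5). Differentiate via the product rule and integrate the resulting polynomials term by term.
  ∫_0^5 u² dx = ∫_0^5 (x^6 - 20*x^5 + 150*x^4 - 500*x^3 + 625*x^2) dx. Term by term:
    ∫_0^5 x^6 dx = 78125/7;  ∫_0^5 -20*x^5 dx = -156250/3;  ∫_0^5 150*x^4 dx = 93750;
    ∫_0^5 -500*x^3 dx = -78125;  ∫_0^5 625*x^2 dx = 78125/3.
  Sum: 78125/7 − 156250/3 + 93750 − 78125 + 78125/3 = 15625/21.
  ∫_0^5 (u')² dx = ∫_0^5 (9*x^4 - 120*x^3 + 550*x^2 - 1000*x + 625) dx. Term by term:
    ∫_0^5 9*x^4 dx = 5625;  ∫_0^5 -120*x^3 dx = -18750;  ∫_0^5 550*x^2 dx = 68750/3;
    ∫_0^5 -1000*x dx = -12500;  ∫_0^5 625 dx = 3125.
  Sum: 5625 − 18750 + 68750/3 − 12500 + 3125 = 1250/3.
∫_0^5 u² dx = 15625/21, so ||u||_L² = 125*sqrt(21)/21.
∫_0^5 (u')² dx = 1250/3, so ||u'||_L² = 25*sqrt(6)/3.
Ratio ||u||_L² / ||u'||_L² = 5*sqrt(14)/14.
Sharp Poincaré constant on H^1_0(0, 5) is C_P = L/π = 5/π, achieved by sin(π/5·x).
A polynomial bump cannot attain the sharp Poincaré constant (only the first sine eigenfunction does), so the ratio is strictly less than C_P, consistent with ||u||_L² ≤ C_P ||u'||_L².
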